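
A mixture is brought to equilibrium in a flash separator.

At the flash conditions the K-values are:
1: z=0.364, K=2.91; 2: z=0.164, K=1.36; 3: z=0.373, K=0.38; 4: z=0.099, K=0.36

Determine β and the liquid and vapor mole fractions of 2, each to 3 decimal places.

Newton iteration, β⁰ = 0.5:
  β = 0.500: g = -0.0227, g' = -0.752 → β = 0.470
Converged at β = 0.470.
Compositions from xᵢ = zᵢ/(1+β(Kᵢ−1)), yᵢ = Kᵢxᵢ:
  1: x = 0.192, y = 0.558
  2: x = 0.140, y = 0.191
  3: x = 0.526, y = 0.200
  4: x = 0.142, y = 0.051

β = 0.470, x_2 = 0.140, y_2 = 0.191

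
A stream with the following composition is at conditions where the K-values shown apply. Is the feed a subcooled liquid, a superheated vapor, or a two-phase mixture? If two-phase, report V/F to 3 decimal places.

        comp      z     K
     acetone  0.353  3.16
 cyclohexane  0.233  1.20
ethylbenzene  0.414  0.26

two-phase, V/F = 0.418

ΣzᵢKᵢ = 1.503; Σzᵢ/Kᵢ = 1.898.
Both exceed 1, so a two-phase solution exists.
Let ψ = V/F and solve Σ zᵢ(Kᵢ−1)/(1+ψ(Kᵢ−1)) = 0.
Newton–Raphson from ψ = 0.5:
  ψ = 0.500: g = -0.0773, g' = -0.960 → ψ = 0.419
  ψ = 0.419: g = -0.0012, g' = -0.938 → ψ = 0.418
Converged at ψ = 0.418.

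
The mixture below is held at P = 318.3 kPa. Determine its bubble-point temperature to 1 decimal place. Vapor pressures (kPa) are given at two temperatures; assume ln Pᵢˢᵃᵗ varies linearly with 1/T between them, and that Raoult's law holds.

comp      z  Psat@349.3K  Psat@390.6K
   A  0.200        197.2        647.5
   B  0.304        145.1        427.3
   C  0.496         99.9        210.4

Bubble-point temperature: ΣzᵢPᵢˢᵃᵗ(T) = P. Interpolate ln Pᵢˢᵃᵗ = aᵢ + bᵢ/T.
  T = 349.3 K: ΣzᵢPᵢˢᵃᵗ = 133.10 kPa
  T = 390.6 K: ΣzᵢPᵢˢᵃᵗ = 363.76 kPa
  T = 370.0 K: ΣzᵢPᵢˢᵃᵗ = 225.58 kPa
  T = 380.3 K: ΣzᵢPᵢˢᵃᵗ = 288.04 kPa
  T = 385.5 K: ΣzᵢPᵢˢᵃᵗ = 324.50 kPa
  T = 382.9 K: ΣzᵢPᵢˢᵃᵗ = 305.83 kPa
  T = 384.2 K: ΣzᵢPᵢˢᵃᵗ = 315.05 kPa
  T = 384.9 K: ΣzᵢPᵢˢᵃᵗ = 320.11 kPa
  T = 384.5 K: ΣzᵢPᵢˢᵃᵗ = 317.21 kPa
Interpolating between 384.5 K and 384.9 K gives T ≈ 384.7 K.

T = 384.7 K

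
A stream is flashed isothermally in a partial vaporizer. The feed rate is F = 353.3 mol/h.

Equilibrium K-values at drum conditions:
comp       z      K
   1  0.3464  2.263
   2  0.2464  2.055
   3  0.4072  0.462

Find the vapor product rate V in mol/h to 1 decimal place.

Iterate (Newton) starting at ψ = 0.35:
  ψ = 0.3500: g = 0.22334, g' = -0.5909 → ψ = 0.7280
  ψ = 0.7280: g = 0.01485, g' = -0.5562 → ψ = 0.7547
  ψ = 0.7547: g = -0.00010, g' = -0.5639 → ψ = 0.7545
Converged at ψ = 0.7545.
Then V = ψ·F = 0.7545·353.3 = 266.6 mol/h and L = F − V = 86.7 mol/h.

V = 266.6 mol/h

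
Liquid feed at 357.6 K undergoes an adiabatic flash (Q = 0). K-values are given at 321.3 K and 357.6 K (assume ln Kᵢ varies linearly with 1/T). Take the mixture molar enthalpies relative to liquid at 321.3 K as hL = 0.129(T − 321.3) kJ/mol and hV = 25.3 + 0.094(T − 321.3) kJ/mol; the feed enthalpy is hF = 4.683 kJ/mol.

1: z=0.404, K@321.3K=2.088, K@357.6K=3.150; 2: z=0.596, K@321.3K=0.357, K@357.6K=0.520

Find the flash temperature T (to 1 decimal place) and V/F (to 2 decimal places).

T = 326.3 K, V/F = 0.16

Adiabatic flash: solve Rachford–Rice at each trial T, then check hF = ψ·hV(T) + (1−ψ)·hL(T).
  T = 321.3 K: K = (2.088, 0.357), RR gives ψ = 0.081, H_out = 2.037 kJ/mol
  T = 357.6 K: K = (3.150, 0.520), RR gives ψ = 0.564, H_out = 18.246 kJ/mol
  T = 339.5 K: K = (2.594, 0.435), RR gives ψ = 0.342, H_out = 10.778 kJ/mol
  T = 330.4 K: K = (2.334, 0.395), RR gives ψ = 0.222, H_out = 6.708 kJ/mol
  T = 325.9 K: K = (2.211, 0.376), RR gives ψ = 0.155, H_out = 4.500 kJ/mol
  T = 328.1 K: K = (2.271, 0.385), RR gives ψ = 0.188, H_out = 5.601 kJ/mol
Linear interpolation between T = 325.9 (H_out = 4.500) and T = 328.1 (H_out = 5.601) on hF = 4.683 gives T ≈ 326.3 K, at which ψ = 0.16.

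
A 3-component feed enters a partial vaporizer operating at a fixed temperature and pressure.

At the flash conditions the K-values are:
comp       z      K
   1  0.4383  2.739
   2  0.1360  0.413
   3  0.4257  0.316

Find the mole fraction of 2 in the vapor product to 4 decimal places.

Let β = V/F and solve Σ zᵢ(Kᵢ−1)/(1+β(Kᵢ−1)) = 0.
g(0) = ΣzᵢKᵢ − 1 = 0.3912 and g(1) = 1 − Σzᵢ/Kᵢ = -0.8365, so a root lies in (0, 1).
Newton iteration, β⁰ = 0.5:
  β = 0.5000: g = -0.14781, g' = -0.9331 → β = 0.3416
  β = 0.3416: g = -0.00165, g' = -0.9341 → β = 0.3398
Converged at β = 0.3398.
Compositions from xᵢ = zᵢ/(1+β(Kᵢ−1)), yᵢ = Kᵢxᵢ:
  1: x = 0.2755, y = 0.7546
  2: x = 0.1699, y = 0.0702
  3: x = 0.5546, y = 0.1753

y_2 = 0.0702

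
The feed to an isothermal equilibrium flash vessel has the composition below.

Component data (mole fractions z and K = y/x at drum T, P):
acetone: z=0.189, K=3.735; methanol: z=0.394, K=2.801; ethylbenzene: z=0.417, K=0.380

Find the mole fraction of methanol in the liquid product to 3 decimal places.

x_methanol = 0.169

Material balance + equilibrium reduce to Σ zᵢ(Kᵢ−1)/(1+ψ(Kᵢ−1)) = 0.
Feasibility: ΣzᵢKᵢ = 1.968, Σzᵢ/Kᵢ = 1.289 — both > 1, two phases present.
Newton iteration, ψ⁰ = 0.5:
  ψ = 0.500: g = 0.2170, g' = -0.943 → ψ = 0.730
  ψ = 0.730: g = 0.0066, g' = -0.931 → ψ = 0.737
Converged at ψ = 0.737.
Compositions from xᵢ = zᵢ/(1+ψ(Kᵢ−1)), yᵢ = Kᵢxᵢ:
  acetone: x = 0.063, y = 0.234
  methanol: x = 0.169, y = 0.474
  ethylbenzene: x = 0.768, y = 0.292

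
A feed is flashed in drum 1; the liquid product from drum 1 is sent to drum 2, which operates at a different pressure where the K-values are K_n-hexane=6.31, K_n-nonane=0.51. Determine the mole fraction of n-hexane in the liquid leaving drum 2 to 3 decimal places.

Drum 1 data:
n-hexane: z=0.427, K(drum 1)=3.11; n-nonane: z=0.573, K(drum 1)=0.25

x_n-hexane (drum 2) = 0.084

Drum 1:
Rachford–Rice: g(ψ₁) = Σ zᵢ(Kᵢ−1)/(1+ψ₁(Kᵢ−1)) = 0.
Feasibility: ΣzᵢKᵢ = 1.471, Σzᵢ/Kᵢ = 2.429 — both > 1, two phases present.
Newton iteration, ψ₁⁰ = 0.5:
  ψ₁ = 0.500: g = -0.2492, g' = -1.275 → ψ₁ = 0.305
  ψ₁ = 0.305: g = -0.0085, g' = -1.246 → ψ₁ = 0.298
Converged at ψ₁ = 0.298.
Drum-1 compositions:
  n-hexane: x = 0.262, y = 0.816
  n-nonane: x = 0.738, y = 0.184
Drum-2 feed = drum-1 liquid: z₂ = (0.2622, 0.7378).
Drum 2:
Let ψ₂ = V/F and solve Σ zᵢ(Kᵢ−1)/(1+ψ₂(Kᵢ−1)) = 0.
Feasibility: ΣzᵢKᵢ = 2.031, Σzᵢ/Kᵢ = 1.488 — both > 1, two phases present.
Binary case is linear: z₁(K₁−1)(1+ψ₂(K₂−1)) + z₂(K₂−1)(1+ψ₂(K₁−1)) = 0
⇒ ψ₂ = [z₁(K₁−1)+z₂(K₂−1)] / [−(K₁−1)(K₂−1)] = 1.0310/2.6019 = 0.396
  n-hexane: x = 0.084, y = 0.533
  n-nonane: x = 0.916, y = 0.467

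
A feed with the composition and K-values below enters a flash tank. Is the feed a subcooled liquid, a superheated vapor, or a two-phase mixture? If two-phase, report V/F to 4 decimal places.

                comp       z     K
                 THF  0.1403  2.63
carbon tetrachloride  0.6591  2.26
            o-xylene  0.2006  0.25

ΣzᵢKᵢ = 1.9087; Σzᵢ/Kᵢ = 1.1474.
Both exceed 1, so a two-phase solution exists.
Material balance + equilibrium reduce to Σ zᵢ(Kᵢ−1)/(1+ψ(Kᵢ−1)) = 0.
Iterate (Newton) starting at ψ = 0.56:
  ψ = 0.5600: g = 0.34707, g' = -0.7970 → ψ = 0.9955
  ψ = 0.9955: g = -0.13812, g' = -2.0173 → ψ = 0.9270
  ψ = 0.9270: g = -0.01955, g' = -1.4967 → ψ = 0.9139
  ψ = 0.9139: g = -0.00047, g' = -1.4266 → ψ = 0.9136
Converged at ψ = 0.9136.

two-phase, V/F = 0.9136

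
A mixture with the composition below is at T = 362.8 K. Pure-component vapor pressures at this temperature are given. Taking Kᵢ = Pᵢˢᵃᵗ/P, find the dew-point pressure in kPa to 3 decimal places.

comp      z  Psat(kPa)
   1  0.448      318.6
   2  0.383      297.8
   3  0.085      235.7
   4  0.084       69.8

At the dew point ψ → 1, so Σzᵢ/Kᵢ = 1 with Kᵢ = Pᵢˢᵃᵗ/P ⇒ 1/P = Σzᵢ/Pᵢˢᵃᵗ.
1/P = 0.448/318.6 + 0.383/297.8 + 0.085/235.7 + 0.084/69.8 = 0.004256 ⇒ P = 234.945 kPa

Pdew = 234.945 kPa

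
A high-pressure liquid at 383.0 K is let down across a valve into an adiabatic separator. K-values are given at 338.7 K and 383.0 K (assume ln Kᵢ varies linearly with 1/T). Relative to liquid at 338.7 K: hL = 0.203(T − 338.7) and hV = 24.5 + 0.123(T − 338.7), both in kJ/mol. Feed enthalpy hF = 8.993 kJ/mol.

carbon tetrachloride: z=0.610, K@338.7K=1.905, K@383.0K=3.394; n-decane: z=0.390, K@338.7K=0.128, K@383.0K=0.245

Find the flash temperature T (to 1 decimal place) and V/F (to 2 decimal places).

T = 343.4 K, V/F = 0.33

Adiabatic flash: solve Rachford–Rice at each trial T, then check hF = ψ·hV(T) + (1−ψ)·hL(T).
  T = 338.7 K: K = (1.905, 0.128), RR gives ψ = 0.269, H_out = 6.581 kJ/mol
  T = 383.0 K: K = (3.394, 0.245), RR gives ψ = 0.645, H_out = 22.510 kJ/mol
  T = 360.9 K: K = (2.590, 0.181), RR gives ψ = 0.499, H_out = 15.853 kJ/mol
  T = 349.8 K: K = (2.232, 0.153), RR gives ψ = 0.404, H_out = 11.783 kJ/mol
  T = 344.2 K: K = (2.063, 0.140), RR gives ψ = 0.343, H_out = 9.357 kJ/mol
  T = 341.4 K: K = (1.982, 0.134), RR gives ψ = 0.307, H_out = 8.003 kJ/mol
  T = 342.8 K: K = (2.022, 0.137), RR gives ψ = 0.325, H_out = 8.694 kJ/mol
Linear interpolation between T = 342.8 (H_out = 8.694) and T = 344.2 (H_out = 9.357) on hF = 8.993 gives T ≈ 343.4 K, at which ψ = 0.33.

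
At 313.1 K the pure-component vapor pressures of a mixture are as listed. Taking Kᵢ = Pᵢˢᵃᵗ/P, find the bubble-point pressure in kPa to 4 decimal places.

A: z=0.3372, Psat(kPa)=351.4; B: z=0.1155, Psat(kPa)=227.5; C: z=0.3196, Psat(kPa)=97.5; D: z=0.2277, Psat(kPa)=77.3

Pbub = 193.5305 kPa

At the bubble point ψ → 0, so ΣzᵢKᵢ = 1 with Kᵢ = Pᵢˢᵃᵗ/P ⇒ P = ΣzᵢPᵢˢᵃᵗ.
P = 0.3372·351.4 + 0.1155·227.5 + 0.3196·97.5 + 0.2277·77.3 = 193.5305 kPa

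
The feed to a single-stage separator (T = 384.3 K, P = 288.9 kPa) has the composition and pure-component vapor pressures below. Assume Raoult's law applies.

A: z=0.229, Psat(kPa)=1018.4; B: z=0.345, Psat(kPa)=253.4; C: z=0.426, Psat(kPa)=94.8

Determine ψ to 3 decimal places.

Raoult's law: Kᵢ = Pᵢˢᵃᵗ/P = Pᵢˢᵃᵗ/288.9.
  K_A = 1018.4/288.9 = 3.52510, K_B = 253.4/288.9 = 0.87712, K_C = 94.8/288.9 = 0.32814
Rachford–Rice: g(ψ) = Σ zᵢ(Kᵢ−1)/(1+ψ(Kᵢ−1)) = 0.
Feasibility: ΣzᵢKᵢ = 1.250, Σzᵢ/Kᵢ = 1.757 — both > 1, two phases present.
Newton–Raphson from ψ = 0.65:
  ψ = 0.650: g = -0.3353, g' = -0.821 → ψ = 0.242
  ψ = 0.242: g = -0.0265, g' = -0.842 → ψ = 0.210
  ψ = 0.210: g = 0.0007, g' = -0.889 → ψ = 0.211
Converged at ψ = 0.211.

ψ = 0.211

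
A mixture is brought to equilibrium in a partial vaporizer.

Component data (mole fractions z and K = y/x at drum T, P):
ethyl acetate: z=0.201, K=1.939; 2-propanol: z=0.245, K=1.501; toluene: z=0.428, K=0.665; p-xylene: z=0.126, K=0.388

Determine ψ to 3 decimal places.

Let ψ = V/F and solve Σ zᵢ(Kᵢ−1)/(1+ψ(Kᵢ−1)) = 0.
Feasibility: ΣzᵢKᵢ = 1.091, Σzᵢ/Kᵢ = 1.235 — both > 1, two phases present.
Newton–Raphson from ψ = 0.5:
  ψ = 0.500: g = -0.0567, g' = -0.289 → ψ = 0.303
  ψ = 0.303: g = -0.0009, g' = -0.284 → ψ = 0.300
Converged at ψ = 0.300.

ψ = 0.300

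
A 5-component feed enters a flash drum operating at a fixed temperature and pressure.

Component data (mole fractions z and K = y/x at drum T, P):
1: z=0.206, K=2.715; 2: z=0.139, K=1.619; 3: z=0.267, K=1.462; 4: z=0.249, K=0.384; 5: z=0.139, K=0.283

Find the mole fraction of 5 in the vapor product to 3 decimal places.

y_5 = 0.059

Let β = V/F and solve Σ zᵢ(Kᵢ−1)/(1+β(Kᵢ−1)) = 0.
Feasibility: ΣzᵢKᵢ = 1.310, Σzᵢ/Kᵢ = 1.484 — both > 1, two phases present.
Newton iteration, β⁰ = 0.5:
  β = 0.500: g = -0.0209, g' = -0.615 → β = 0.466
Converged at β = 0.466.
Compositions from xᵢ = zᵢ/(1+β(Kᵢ−1)), yᵢ = Kᵢxᵢ:
  1: x = 0.115, y = 0.311
  2: x = 0.108, y = 0.175
  3: x = 0.220, y = 0.321
  4: x = 0.349, y = 0.134
  5: x = 0.209, y = 0.059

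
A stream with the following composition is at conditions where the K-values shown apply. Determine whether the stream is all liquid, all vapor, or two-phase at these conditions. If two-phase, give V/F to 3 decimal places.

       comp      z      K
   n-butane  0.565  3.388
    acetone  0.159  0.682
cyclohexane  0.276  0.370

ΣzᵢKᵢ = 2.125; Σzᵢ/Kᵢ = 1.146.
Both exceed 1, so a two-phase solution exists.
Rachford–Rice: g(ψ) = Σ zᵢ(Kᵢ−1)/(1+ψ(Kᵢ−1)) = 0.
Newton iteration, ψ⁰ = 0.5:
  ψ = 0.500: g = 0.3010, g' = -0.926 → ψ = 0.825
  ψ = 0.825: g = 0.0235, g' = -0.870 → ψ = 0.852
Converged at ψ = 0.852.

two-phase, V/F = 0.852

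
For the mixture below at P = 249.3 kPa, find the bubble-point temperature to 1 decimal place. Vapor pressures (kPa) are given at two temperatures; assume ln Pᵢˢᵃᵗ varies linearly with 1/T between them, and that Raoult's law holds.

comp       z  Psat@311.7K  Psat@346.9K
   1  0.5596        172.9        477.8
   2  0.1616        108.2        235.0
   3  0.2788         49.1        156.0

T = 334.3 K

Bubble-point temperature: ΣzᵢPᵢˢᵃᵗ(T) = P. Interpolate ln Pᵢˢᵃᵗ = aᵢ + bᵢ/T.
  T = 311.7 K: ΣzᵢPᵢˢᵃᵗ = 127.93 kPa
  T = 346.9 K: ΣzᵢPᵢˢᵃᵗ = 348.85 kPa
  T = 329.3 K: ΣzᵢPᵢˢᵃᵗ = 216.74 kPa
  T = 338.1 K: ΣzᵢPᵢˢᵃᵗ = 276.61 kPa
  T = 333.7 K: ΣzᵢPᵢˢᵃᵗ = 245.23 kPa
  T = 335.9 K: ΣzᵢPᵢˢᵃᵗ = 260.55 kPa
Interpolating between 333.7 K and 335.9 K gives T ≈ 334.3 K.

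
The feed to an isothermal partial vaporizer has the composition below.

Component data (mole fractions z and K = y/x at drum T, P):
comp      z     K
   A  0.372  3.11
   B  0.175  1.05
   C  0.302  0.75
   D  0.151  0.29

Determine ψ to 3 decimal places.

Let ψ = V/F and solve Σ zᵢ(Kᵢ−1)/(1+ψ(Kᵢ−1)) = 0.
Check two-phase: ΣzᵢKᵢ = 1.611 > 1 and Σzᵢ/Kᵢ = 1.210 > 1, so g(0) = 0.611 > 0 and g(1) = -0.210 < 0.
Newton–Raphson from ψ = 0.5:
  ψ = 0.500: g = 0.1380, g' = -0.600 → ψ = 0.730
  ψ = 0.730: g = 0.0026, g' = -0.613 → ψ = 0.734
Converged at ψ = 0.734.

ψ = 0.734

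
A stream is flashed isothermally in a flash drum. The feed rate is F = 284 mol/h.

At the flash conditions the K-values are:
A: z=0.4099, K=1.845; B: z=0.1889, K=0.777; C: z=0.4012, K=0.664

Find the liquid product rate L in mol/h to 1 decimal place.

L = 96.9 mol/h

Material balance + equilibrium reduce to Σ zᵢ(Kᵢ−1)/(1+ψ(Kᵢ−1)) = 0.
Feasibility: ΣzᵢKᵢ = 1.1694, Σzᵢ/Kᵢ = 1.0695 — both > 1, two phases present.
Newton iteration, ψ⁰ = 0.5:
  ψ = 0.5000: g = 0.03406, g' = -0.2220 → ψ = 0.6534
  ψ = 0.6534: g = 0.00112, g' = -0.2087 → ψ = 0.6588
Converged at ψ = 0.6588.
Then V = ψ·F = 0.6588·284 = 187.1 mol/h and L = F − V = 96.9 mol/h.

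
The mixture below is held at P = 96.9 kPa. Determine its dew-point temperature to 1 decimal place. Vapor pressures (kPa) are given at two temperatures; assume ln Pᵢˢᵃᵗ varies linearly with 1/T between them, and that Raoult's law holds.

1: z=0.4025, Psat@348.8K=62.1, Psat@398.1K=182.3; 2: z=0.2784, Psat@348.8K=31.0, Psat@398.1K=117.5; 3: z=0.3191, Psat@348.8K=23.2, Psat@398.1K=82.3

T = 389.2 K

Dew-point temperature: Σzᵢ·P/Pᵢˢᵃᵗ(T) = 1. Interpolate ln Pᵢˢᵃᵗ = aᵢ + bᵢ/T.
  T = 348.8 K: ΣzᵢP/Pᵢˢᵃᵗ = 2.8311
  T = 398.1 K: ΣzᵢP/Pᵢˢᵃᵗ = 0.8192
  T = 373.5 K: ΣzᵢP/Pᵢˢᵃᵗ = 1.4584
  T = 385.8 K: ΣzᵢP/Pᵢˢᵃᵗ = 1.0828
  T = 392.0 K: ΣzᵢP/Pᵢˢᵃᵗ = 0.9387
  T = 388.9 K: ΣzᵢP/Pᵢˢᵃᵗ = 1.0076
  T = 390.4 K: ΣzᵢP/Pᵢˢᵃᵗ = 0.9735
Interpolating between 388.9 K and 390.4 K gives T ≈ 389.2 K.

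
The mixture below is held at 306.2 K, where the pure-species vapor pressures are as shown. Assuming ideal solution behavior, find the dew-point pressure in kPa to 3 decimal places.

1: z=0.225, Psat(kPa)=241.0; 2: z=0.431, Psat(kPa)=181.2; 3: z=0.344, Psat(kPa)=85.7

Pdew = 136.496 kPa

At the dew point ψ → 1, so Σzᵢ/Kᵢ = 1 with Kᵢ = Pᵢˢᵃᵗ/P ⇒ 1/P = Σzᵢ/Pᵢˢᵃᵗ.
1/P = 0.225/241.0 + 0.431/181.2 + 0.344/85.7 = 0.007326 ⇒ P = 136.496 kPa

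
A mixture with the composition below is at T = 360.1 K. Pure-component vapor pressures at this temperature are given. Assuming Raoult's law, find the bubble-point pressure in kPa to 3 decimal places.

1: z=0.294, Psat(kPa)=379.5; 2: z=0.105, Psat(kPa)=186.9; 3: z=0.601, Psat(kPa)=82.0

Pbub = 180.480 kPa

At the bubble point ψ → 0, so ΣzᵢKᵢ = 1 with Kᵢ = Pᵢˢᵃᵗ/P ⇒ P = ΣzᵢPᵢˢᵃᵗ.
P = 0.294·379.5 + 0.105·186.9 + 0.601·82.0 = 180.480 kPa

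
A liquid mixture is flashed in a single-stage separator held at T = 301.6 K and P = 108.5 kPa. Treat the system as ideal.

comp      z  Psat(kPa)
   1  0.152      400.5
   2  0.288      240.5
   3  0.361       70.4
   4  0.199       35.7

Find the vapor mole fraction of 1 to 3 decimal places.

y_1 = 0.224

Raoult's law: Kᵢ = Pᵢˢᵃᵗ/P = Pᵢˢᵃᵗ/108.5.
  K_1 = 400.5/108.5 = 3.69124, K_2 = 240.5/108.5 = 2.21659, K_3 = 70.4/108.5 = 0.64885, K_4 = 35.7/108.5 = 0.32903
Rachford–Rice: g(ψ) = Σ zᵢ(Kᵢ−1)/(1+ψ(Kᵢ−1)) = 0.
Feasibility: ΣzᵢKᵢ = 1.499, Σzᵢ/Kᵢ = 1.332 — both > 1, two phases present.
Newton–Raphson from ψ = 0.42:
  ψ = 0.420: g = 0.0893, g' = -0.664 → ψ = 0.554
  ψ = 0.554: g = 0.0033, g' = -0.625 → ψ = 0.560
Converged at ψ = 0.560.
Compositions from xᵢ = zᵢ/(1+ψ(Kᵢ−1)), yᵢ = Kᵢxᵢ:
  1: x = 0.061, y = 0.224
  2: x = 0.171, y = 0.380
  3: x = 0.449, y = 0.292
  4: x = 0.319, y = 0.105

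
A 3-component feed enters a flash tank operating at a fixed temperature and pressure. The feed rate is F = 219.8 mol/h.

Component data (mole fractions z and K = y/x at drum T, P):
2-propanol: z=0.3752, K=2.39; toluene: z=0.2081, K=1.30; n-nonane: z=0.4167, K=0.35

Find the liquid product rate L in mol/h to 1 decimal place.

L = 123.3 mol/h

Let ψ = V/F and solve Σ zᵢ(Kᵢ−1)/(1+ψ(Kᵢ−1)) = 0.
Check two-phase: ΣzᵢKᵢ = 1.3131 > 1 and Σzᵢ/Kᵢ = 1.5076 > 1, so g(0) = 0.3131 > 0 and g(1) = -0.5076 < 0.
Iterate (Newton) starting at ψ = 0.44:
  ψ = 0.4400: g = -0.00059, g' = -0.6391 → ψ = 0.4391
Converged at ψ = 0.4391.
Then V = ψ·F = 0.4391·219.8 = 96.5 mol/h and L = F − V = 123.3 mol/h.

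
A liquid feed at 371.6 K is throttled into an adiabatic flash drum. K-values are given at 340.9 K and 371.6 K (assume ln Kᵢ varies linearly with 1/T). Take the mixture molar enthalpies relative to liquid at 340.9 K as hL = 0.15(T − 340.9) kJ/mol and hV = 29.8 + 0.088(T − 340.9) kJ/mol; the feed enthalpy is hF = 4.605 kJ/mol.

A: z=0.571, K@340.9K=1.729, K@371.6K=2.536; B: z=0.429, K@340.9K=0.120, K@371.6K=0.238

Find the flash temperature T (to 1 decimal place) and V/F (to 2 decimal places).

T = 344.8 K, V/F = 0.14

Adiabatic flash: solve Rachford–Rice at each trial T, then check hF = ψ·hV(T) + (1−ψ)·hL(T).
  T = 340.9 K: K = (1.729, 0.120), RR gives ψ = 0.060, H_out = 1.800 kJ/mol
  T = 371.6 K: K = (2.536, 0.238), RR gives ψ = 0.470, H_out = 17.718 kJ/mol
  T = 356.2 K: K = (2.110, 0.171), RR gives ψ = 0.303, H_out = 11.024 kJ/mol
  T = 348.5 K: K = (1.913, 0.144), RR gives ψ = 0.197, H_out = 6.917 kJ/mol
  T = 344.7 K: K = (1.820, 0.131), RR gives ψ = 0.134, H_out = 4.533 kJ/mol
  T = 346.6 K: K = (1.866, 0.138), RR gives ψ = 0.167, H_out = 5.763 kJ/mol
Linear interpolation between T = 344.7 (H_out = 4.533) and T = 346.6 (H_out = 5.763) on hF = 4.605 gives T ≈ 344.8 K, at which ψ = 0.14.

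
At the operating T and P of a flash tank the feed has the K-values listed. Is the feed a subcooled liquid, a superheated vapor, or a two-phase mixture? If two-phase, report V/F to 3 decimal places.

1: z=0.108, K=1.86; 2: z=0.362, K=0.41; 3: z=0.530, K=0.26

ΣzᵢKᵢ = 0.487; Σzᵢ/Kᵢ = 2.979.
Since ΣzᵢKᵢ < 1 the mixture is below its bubble point — single liquid phase.

subcooled liquid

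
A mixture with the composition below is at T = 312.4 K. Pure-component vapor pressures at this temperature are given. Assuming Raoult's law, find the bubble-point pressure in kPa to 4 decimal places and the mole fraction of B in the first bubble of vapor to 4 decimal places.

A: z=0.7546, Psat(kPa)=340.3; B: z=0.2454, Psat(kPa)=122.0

Pbub = 286.7292 kPa, y_B = 0.1044

At the bubble point ψ → 0, so ΣzᵢKᵢ = 1 with Kᵢ = Pᵢˢᵃᵗ/P ⇒ P = ΣzᵢPᵢˢᵃᵗ.
P = 0.7546·340.3 + 0.2454·122.0 = 286.7292 kPa
yᵢ = zᵢPᵢˢᵃᵗ/P ⇒ y_B = 0.2454·122.0/286.7292 = 0.1044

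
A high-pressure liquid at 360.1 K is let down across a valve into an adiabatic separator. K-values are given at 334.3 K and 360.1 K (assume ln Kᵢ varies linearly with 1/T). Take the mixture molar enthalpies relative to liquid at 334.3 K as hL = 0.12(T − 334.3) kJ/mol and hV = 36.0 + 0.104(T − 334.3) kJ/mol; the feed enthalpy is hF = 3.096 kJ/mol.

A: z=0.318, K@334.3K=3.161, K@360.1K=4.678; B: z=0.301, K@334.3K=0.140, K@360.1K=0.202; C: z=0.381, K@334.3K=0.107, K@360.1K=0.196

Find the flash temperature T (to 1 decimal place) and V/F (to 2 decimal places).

T = 337.8 K, V/F = 0.07

Adiabatic flash: solve Rachford–Rice at each trial T, then check hF = ψ·hV(T) + (1−ψ)·hL(T).
  T = 334.3 K: K = (3.161, 0.140, 0.107), RR gives ψ = 0.046, H_out = 1.671 kJ/mol
  T = 360.1 K: K = (4.678, 0.202, 0.196), RR gives ψ = 0.211, H_out = 10.619 kJ/mol
  T = 347.2 K: K = (3.874, 0.169, 0.146), RR gives ψ = 0.140, H_out = 6.547 kJ/mol
  T = 340.8 K: K = (3.509, 0.154, 0.126), RR gives ψ = 0.097, H_out = 4.269 kJ/mol
  T = 337.6 K: K = (3.335, 0.147, 0.116), RR gives ψ = 0.073, H_out = 3.032 kJ/mol
  T = 339.2 K: K = (3.421, 0.151, 0.121), RR gives ψ = 0.086, H_out = 3.660 kJ/mol
Linear interpolation between T = 337.6 (H_out = 3.032) and T = 339.2 (H_out = 3.660) on hF = 3.096 gives T ≈ 337.8 K, at which ψ = 0.07.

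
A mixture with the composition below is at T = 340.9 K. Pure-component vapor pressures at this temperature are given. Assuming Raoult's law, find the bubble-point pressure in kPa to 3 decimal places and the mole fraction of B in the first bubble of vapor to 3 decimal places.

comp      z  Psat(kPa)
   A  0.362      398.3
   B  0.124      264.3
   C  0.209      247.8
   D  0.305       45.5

At the bubble point ψ → 0, so ΣzᵢKᵢ = 1 with Kᵢ = Pᵢˢᵃᵗ/P ⇒ P = ΣzᵢPᵢˢᵃᵗ.
P = 0.362·398.3 + 0.124·264.3 + 0.209·247.8 + 0.305·45.5 = 242.625 kPa
yᵢ = zᵢPᵢˢᵃᵗ/P ⇒ y_B = 0.124·264.3/242.625 = 0.135

Pbub = 242.625 kPa, y_B = 0.135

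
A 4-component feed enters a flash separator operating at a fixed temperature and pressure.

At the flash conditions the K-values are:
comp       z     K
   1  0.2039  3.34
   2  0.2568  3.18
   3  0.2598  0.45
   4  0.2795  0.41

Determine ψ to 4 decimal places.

ψ = 0.5670

Rachford–Rice: g(ψ) = Σ zᵢ(Kᵢ−1)/(1+ψ(Kᵢ−1)) = 0.
g(0) = ΣzᵢKᵢ − 1 = 0.7292 and g(1) = 1 − Σzᵢ/Kᵢ = -0.4008, so a root lies in (0, 1).
Iterate (Newton) starting at ψ = 0.41:
  ψ = 0.4100: g = 0.13710, g' = -0.9314 → ψ = 0.5572
  ψ = 0.5572: g = 0.00818, g' = -0.8385 → ψ = 0.5670
Converged at ψ = 0.5670.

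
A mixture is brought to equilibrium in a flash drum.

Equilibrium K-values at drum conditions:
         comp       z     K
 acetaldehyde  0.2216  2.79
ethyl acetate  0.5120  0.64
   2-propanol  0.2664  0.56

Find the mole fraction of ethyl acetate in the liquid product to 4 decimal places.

x_ethyl acetate = 0.5385

Rachford–Rice: g(ψ) = Σ zᵢ(Kᵢ−1)/(1+ψ(Kᵢ−1)) = 0.
Feasibility: ΣzᵢKᵢ = 1.0951, Σzᵢ/Kᵢ = 1.3551 — both > 1, two phases present.
Iterate (Newton) starting at ψ = 0.67:
  ψ = 0.6700: g = -0.22877, g' = -0.3657 → ψ = 0.0445
  ψ = 0.0445: g = 0.06051, g' = -0.7313 → ψ = 0.1273
  ψ = 0.1273: g = 0.00573, g' = -0.6018 → ψ = 0.1368
  ψ = 0.1368: g = 0.00006, g' = -0.5900 → ψ = 0.1369
Converged at ψ = 0.1369.
Compositions from xᵢ = zᵢ/(1+ψ(Kᵢ−1)), yᵢ = Kᵢxᵢ:
  acetaldehyde: x = 0.1780, y = 0.4966
  ethyl acetate: x = 0.5385, y = 0.3447
  2-propanol: x = 0.2835, y = 0.1587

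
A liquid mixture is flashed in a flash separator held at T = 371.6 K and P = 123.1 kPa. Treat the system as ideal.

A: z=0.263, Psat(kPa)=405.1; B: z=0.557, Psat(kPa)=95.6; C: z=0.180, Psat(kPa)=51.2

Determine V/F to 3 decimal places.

V/F = 0.483

Raoult's law: Kᵢ = Pᵢˢᵃᵗ/P = Pᵢˢᵃᵗ/123.1.
  K_A = 405.1/123.1 = 3.29082, K_B = 95.6/123.1 = 0.77660, K_C = 51.2/123.1 = 0.41592
Newton–Raphson from V/F = 0.59:
  V/F = 0.590: g = -0.0475, g' = -0.429 → V/F = 0.479
  V/F = 0.479: g = 0.0018, g' = -0.467 → V/F = 0.483
Converged at V/F = 0.483.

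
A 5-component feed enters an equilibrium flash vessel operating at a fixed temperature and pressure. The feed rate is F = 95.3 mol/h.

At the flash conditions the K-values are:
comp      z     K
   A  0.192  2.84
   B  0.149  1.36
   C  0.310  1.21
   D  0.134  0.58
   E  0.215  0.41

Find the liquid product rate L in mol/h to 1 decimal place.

Rachford–Rice: g(ψ) = Σ zᵢ(Kᵢ−1)/(1+ψ(Kᵢ−1)) = 0.
Feasibility: ΣzᵢKᵢ = 1.289, Σzᵢ/Kᵢ = 1.189 — both > 1, two phases present.
Iterate (Newton) starting at ψ = 0.5:
  ψ = 0.500: g = 0.0372, g' = -0.390 → ψ = 0.595
Converged at ψ = 0.595.
Then V = ψ·F = 0.5955·95.3 = 56.8 mol/h and L = F − V = 38.5 mol/h.

L = 38.5 mol/h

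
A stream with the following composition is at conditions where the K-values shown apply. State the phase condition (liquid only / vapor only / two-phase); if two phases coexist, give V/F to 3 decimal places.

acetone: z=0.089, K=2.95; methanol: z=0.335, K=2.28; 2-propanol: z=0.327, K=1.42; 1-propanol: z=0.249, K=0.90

vapor only

ΣzᵢKᵢ = 1.715; Σzᵢ/Kᵢ = 0.684.
Since Σzᵢ/Kᵢ < 1 the mixture is above its dew point — single vapor phase.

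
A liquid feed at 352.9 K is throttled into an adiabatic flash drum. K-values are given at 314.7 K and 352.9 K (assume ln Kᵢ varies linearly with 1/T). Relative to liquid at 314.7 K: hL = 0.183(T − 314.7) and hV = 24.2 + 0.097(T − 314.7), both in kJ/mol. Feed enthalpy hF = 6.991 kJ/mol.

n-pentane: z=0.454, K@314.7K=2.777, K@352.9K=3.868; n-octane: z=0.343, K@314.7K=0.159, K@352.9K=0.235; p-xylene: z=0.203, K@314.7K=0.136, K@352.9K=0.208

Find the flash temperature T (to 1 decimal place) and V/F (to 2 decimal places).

T = 319.8 K, V/F = 0.26

Adiabatic flash: solve Rachford–Rice at each trial T, then check hF = ψ·hV(T) + (1−ψ)·hL(T).
  T = 314.7 K: K = (2.777, 0.159, 0.136), RR gives ψ = 0.227, H_out = 5.496 kJ/mol
  T = 352.9 K: K = (3.868, 0.235, 0.208), RR gives ψ = 0.395, H_out = 15.259 kJ/mol
  T = 333.8 K: K = (3.309, 0.195, 0.170), RR gives ψ = 0.321, H_out = 10.742 kJ/mol
  T = 324.2 K: K = (3.038, 0.177, 0.153), RR gives ψ = 0.278, H_out = 8.228 kJ/mol
  T = 319.4 K: K = (2.905, 0.168, 0.144), RR gives ψ = 0.253, H_out = 6.883 kJ/mol
  T = 321.8 K: K = (2.971, 0.172, 0.148), RR gives ψ = 0.266, H_out = 7.564 kJ/mol
Linear interpolation between T = 319.4 (H_out = 6.883) and T = 321.8 (H_out = 7.564) on hF = 6.991 gives T ≈ 319.8 K, at which ψ = 0.26.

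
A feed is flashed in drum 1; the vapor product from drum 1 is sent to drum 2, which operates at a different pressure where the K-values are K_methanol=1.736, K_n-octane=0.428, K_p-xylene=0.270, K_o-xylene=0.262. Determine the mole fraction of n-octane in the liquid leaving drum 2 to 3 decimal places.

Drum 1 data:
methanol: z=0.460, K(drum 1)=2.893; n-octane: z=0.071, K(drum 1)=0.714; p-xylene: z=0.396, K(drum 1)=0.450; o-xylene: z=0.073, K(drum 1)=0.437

x_n-octane (drum 2) = 0.078

Drum 1:
Newton iteration, ψ₁⁰ = 0.5:
  ψ₁ = 0.500: g = 0.0660, g' = -0.716 → ψ₁ = 0.592
  ψ₁ = 0.592: g = 0.0014, g' = -0.690 → ψ₁ = 0.594
Converged at ψ₁ = 0.594.
Drum-1 compositions:
  methanol: x = 0.216, y = 0.626
  n-octane: x = 0.086, y = 0.061
  p-xylene: x = 0.588, y = 0.265
  o-xylene: x = 0.110, y = 0.048
Drum-2 feed = drum-1 vapor: z₂ = (0.6263, 0.0611, 0.2647, 0.0479).
Drum 2:
Newton–Raphson from ψ₂ = 0.5:
  ψ₂ = 0.500: g = -0.0724, g' = -0.636 → ψ₂ = 0.386
  ψ₂ = 0.386: g = -0.0045, g' = -0.563 → ψ₂ = 0.378
Converged at ψ₂ = 0.378.
  methanol: x = 0.490, y = 0.850
  n-octane: x = 0.078, y = 0.033
  p-xylene: x = 0.366, y = 0.099
  o-xylene: x = 0.066, y = 0.017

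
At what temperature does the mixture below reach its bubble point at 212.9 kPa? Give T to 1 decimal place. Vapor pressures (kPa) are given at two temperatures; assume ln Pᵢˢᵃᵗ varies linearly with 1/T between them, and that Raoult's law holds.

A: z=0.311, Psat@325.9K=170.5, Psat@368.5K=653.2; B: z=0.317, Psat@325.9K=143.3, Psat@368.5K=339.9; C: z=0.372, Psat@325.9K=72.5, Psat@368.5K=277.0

T = 343.7 K

Bubble-point temperature: ΣzᵢPᵢˢᵃᵗ(T) = P. Interpolate ln Pᵢˢᵃᵗ = aᵢ + bᵢ/T.
  T = 325.9 K: ΣzᵢPᵢˢᵃᵗ = 125.42 kPa
  T = 368.5 K: ΣzᵢPᵢˢᵃᵗ = 413.94 kPa
  T = 347.2 K: ΣzᵢPᵢˢᵃᵗ = 234.92 kPa
  T = 336.5 K: ΣzᵢPᵢˢᵃᵗ = 172.80 kPa
  T = 341.9 K: ΣzᵢPᵢˢᵃᵗ = 202.17 kPa
  T = 344.5 K: ΣzᵢPᵢˢᵃᵗ = 217.73 kPa
Interpolating between 341.9 K and 344.5 K gives T ≈ 343.7 K.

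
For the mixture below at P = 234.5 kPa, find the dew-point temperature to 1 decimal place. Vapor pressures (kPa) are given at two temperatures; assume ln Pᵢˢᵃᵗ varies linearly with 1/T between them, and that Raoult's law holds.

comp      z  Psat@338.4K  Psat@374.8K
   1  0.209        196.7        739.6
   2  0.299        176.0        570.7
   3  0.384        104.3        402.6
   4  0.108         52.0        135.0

Dew-point temperature: Σzᵢ·P/Pᵢˢᵃᵗ(T) = 1. Interpolate ln Pᵢˢᵃᵗ = aᵢ + bᵢ/T.
  T = 338.4 K: ΣzᵢP/Pᵢˢᵃᵗ = 1.9979
  T = 374.8 K: ΣzᵢP/Pᵢˢᵃᵗ = 0.6004
  T = 356.6 K: ΣzᵢP/Pᵢˢᵃᵗ = 1.0585
  T = 365.7 K: ΣzᵢP/Pᵢˢᵃᵗ = 0.7909
  T = 361.1 K: ΣzᵢP/Pᵢˢᵃᵗ = 0.9146
  T = 358.9 K: ΣzᵢP/Pᵢˢᵃᵗ = 0.9818
  T = 357.8 K: ΣzᵢP/Pᵢˢᵃᵗ = 1.0176
Interpolating between 357.8 K and 358.9 K gives T ≈ 358.3 K.

T = 358.3 K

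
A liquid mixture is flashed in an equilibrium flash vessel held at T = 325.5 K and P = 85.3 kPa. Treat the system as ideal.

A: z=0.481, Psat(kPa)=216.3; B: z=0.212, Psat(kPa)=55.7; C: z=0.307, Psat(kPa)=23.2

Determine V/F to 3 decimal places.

V/F = 0.472

Raoult's law: Kᵢ = Pᵢˢᵃᵗ/P = Pᵢˢᵃᵗ/85.3.
  K_A = 216.3/85.3 = 2.53576, K_B = 55.7/85.3 = 0.65299, K_C = 23.2/85.3 = 0.27198
Iterate (Newton) starting at V/F = 0.5:
  V/F = 0.500: g = -0.0226, g' = -0.803 → V/F = 0.472
Converged at V/F = 0.472.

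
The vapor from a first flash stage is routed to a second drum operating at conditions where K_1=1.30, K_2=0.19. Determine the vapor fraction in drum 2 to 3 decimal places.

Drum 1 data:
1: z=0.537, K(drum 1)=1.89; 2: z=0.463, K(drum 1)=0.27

V/F (drum 2) = 0.557

Drum 1:
Let ψ₁ = V/F and solve Σ zᵢ(Kᵢ−1)/(1+ψ₁(Kᵢ−1)) = 0.
Feasibility: ΣzᵢKᵢ = 1.140, Σzᵢ/Kᵢ = 1.999 — both > 1, two phases present.
Newton iteration, ψ₁⁰ = 0.63:
  ψ₁ = 0.630: g = -0.3196, g' = -1.020 → ψ₁ = 0.317
  ψ₁ = 0.317: g = -0.0669, g' = -0.676 → ψ₁ = 0.218
  ψ₁ = 0.218: g = -0.0017, g' = -0.647 → ψ₁ = 0.215
Converged at ψ₁ = 0.215.
Drum-1 compositions:
  1: x = 0.451, y = 0.852
  2: x = 0.549, y = 0.148
Drum-2 feed = drum-1 vapor: z₂ = (0.8517, 0.1483).
Drum 2:
Let ψ₂ = V/F and solve Σ zᵢ(Kᵢ−1)/(1+ψ₂(Kᵢ−1)) = 0.
Feasibility: ΣzᵢKᵢ = 1.135, Σzᵢ/Kᵢ = 1.436 — both > 1, two phases present.
Binary case is linear: z₁(K₁−1)(1+ψ₂(K₂−1)) + z₂(K₂−1)(1+ψ₂(K₁−1)) = 0
⇒ ψ₂ = [z₁(K₁−1)+z₂(K₂−1)] / [−(K₁−1)(K₂−1)] = 0.1354/0.2430 = 0.557
  1: x = 0.730, y = 0.949
  2: x = 0.270, y = 0.051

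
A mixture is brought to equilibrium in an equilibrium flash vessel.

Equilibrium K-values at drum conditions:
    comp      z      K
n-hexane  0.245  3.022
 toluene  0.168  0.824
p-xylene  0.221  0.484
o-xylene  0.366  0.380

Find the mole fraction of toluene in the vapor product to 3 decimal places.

y_toluene = 0.141

Material balance + equilibrium reduce to Σ zᵢ(Kᵢ−1)/(1+ψ(Kᵢ−1)) = 0.
Check two-phase: ΣzᵢKᵢ = 1.125 > 1 and Σzᵢ/Kᵢ = 1.705 > 1, so g(0) = 0.125 > 0 and g(1) = -0.705 < 0.
Newton–Raphson from ψ = 0.54:
  ψ = 0.540: g = -0.2951, g' = -0.666 → ψ = 0.097
  ψ = 0.097: g = 0.0225, g' = -0.930 → ψ = 0.121
  ψ = 0.121: g = 0.0006, g' = -0.883 → ψ = 0.122
Converged at ψ = 0.122.
Compositions from xᵢ = zᵢ/(1+ψ(Kᵢ−1)), yᵢ = Kᵢxᵢ:
  n-hexane: x = 0.197, y = 0.594
  toluene: x = 0.172, y = 0.141
  p-xylene: x = 0.236, y = 0.114
  o-xylene: x = 0.396, y = 0.150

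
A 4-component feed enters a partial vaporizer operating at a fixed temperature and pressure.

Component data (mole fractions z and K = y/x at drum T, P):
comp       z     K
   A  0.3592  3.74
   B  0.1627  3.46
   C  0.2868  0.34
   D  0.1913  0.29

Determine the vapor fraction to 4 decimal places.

Let ψ = V/F and solve Σ zᵢ(Kᵢ−1)/(1+ψ(Kᵢ−1)) = 0.
Check two-phase: ΣzᵢKᵢ = 2.0593 > 1 and Σzᵢ/Kᵢ = 1.6463 > 1, so g(0) = 1.0593 > 0 and g(1) = -0.6463 < 0.
Newton iteration, ψ⁰ = 0.5:
  ψ = 0.5000: g = 0.10166, g' = -1.1882 → ψ = 0.5856
  ψ = 0.5856: g = 0.00090, g' = -1.1773 → ψ = 0.5863
Converged at ψ = 0.5863.

ψ = 0.5863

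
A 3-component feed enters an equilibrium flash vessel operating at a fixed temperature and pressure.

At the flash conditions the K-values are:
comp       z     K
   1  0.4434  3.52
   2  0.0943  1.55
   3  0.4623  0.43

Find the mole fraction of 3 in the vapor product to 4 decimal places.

Iterate (Newton) starting at β = 0.5:
  β = 0.5000: g = 0.16654, g' = -0.8626 → β = 0.6931
  β = 0.6931: g = 0.00880, g' = -0.7987 → β = 0.7041
Converged at β = 0.7041.
Compositions from xᵢ = zᵢ/(1+β(Kᵢ−1)), yᵢ = Kᵢxᵢ:
  1: x = 0.1598, y = 0.5626
  2: x = 0.0680, y = 0.1054
  3: x = 0.7722, y = 0.3320

y_3 = 0.3320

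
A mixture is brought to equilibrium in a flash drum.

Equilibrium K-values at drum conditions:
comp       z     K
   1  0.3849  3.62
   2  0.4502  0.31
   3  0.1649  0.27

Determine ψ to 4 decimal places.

Material balance + equilibrium reduce to Σ zᵢ(Kᵢ−1)/(1+ψ(Kᵢ−1)) = 0.
Feasibility: ΣzᵢKᵢ = 1.5774, Σzᵢ/Kᵢ = 2.1693 — both > 1, two phases present.
Newton iteration, ψ⁰ = 0.5:
  ψ = 0.5000: g = -0.22727, g' = -1.2127 → ψ = 0.3126
  ψ = 0.3126: g = 0.00237, g' = -1.2945 → ψ = 0.3144
Converged at ψ = 0.3144.

ψ = 0.3144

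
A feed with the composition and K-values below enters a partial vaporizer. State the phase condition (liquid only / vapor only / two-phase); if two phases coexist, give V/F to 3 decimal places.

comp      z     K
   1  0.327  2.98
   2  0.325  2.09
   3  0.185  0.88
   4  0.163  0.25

two-phase, V/F = 0.909

ΣzᵢKᵢ = 1.857; Σzᵢ/Kᵢ = 1.127.
Both exceed 1, so a two-phase solution exists.
Let ψ = V/F and solve Σ zᵢ(Kᵢ−1)/(1+ψ(Kᵢ−1)) = 0.
Newton–Raphson from ψ = 0.5:
  ψ = 0.500: g = 0.3354, g' = -0.723 → ψ = 0.964
  ψ = 0.964: g = -0.0708, g' = -1.440 → ψ = 0.915
  ψ = 0.915: g = -0.0065, g' = -1.192 → ψ = 0.909
Converged at ψ = 0.909.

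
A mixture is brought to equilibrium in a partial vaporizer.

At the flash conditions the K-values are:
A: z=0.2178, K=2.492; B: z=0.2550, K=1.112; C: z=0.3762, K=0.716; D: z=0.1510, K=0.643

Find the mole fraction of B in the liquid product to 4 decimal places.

Rachford–Rice: g(β) = Σ zᵢ(Kᵢ−1)/(1+β(Kᵢ−1)) = 0.
Check two-phase: ΣzᵢKᵢ = 1.1928 > 1 and Σzᵢ/Kᵢ = 1.0770 > 1, so g(0) = 0.1928 > 0 and g(1) = -0.0770 < 0.
Newton–Raphson from β = 0.64:
  β = 0.6400: g = -0.00757, g' = -0.2073 → β = 0.6035
  β = 0.6035: g = 0.00009, g' = -0.2125 → β = 0.6039
Converged at β = 0.6039.
Compositions from xᵢ = zᵢ/(1+β(Kᵢ−1)), yᵢ = Kᵢxᵢ:
  A: x = 0.1146, y = 0.2855
  B: x = 0.2388, y = 0.2656
  C: x = 0.4541, y = 0.3251
  D: x = 0.1925, y = 0.1238

x_B = 0.2388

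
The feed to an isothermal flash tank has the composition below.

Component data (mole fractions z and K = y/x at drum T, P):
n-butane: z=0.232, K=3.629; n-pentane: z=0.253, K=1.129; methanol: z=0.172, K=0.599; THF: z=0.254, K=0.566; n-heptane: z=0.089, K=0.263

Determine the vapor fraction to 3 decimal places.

Newton iteration, ψ⁰ = 0.5:
  ψ = 0.500: g = -0.0367, g' = -0.546 → ψ = 0.433
  ψ = 0.433: g = 0.0008, g' = -0.572 → ψ = 0.434
Converged at ψ = 0.434.

ψ = 0.434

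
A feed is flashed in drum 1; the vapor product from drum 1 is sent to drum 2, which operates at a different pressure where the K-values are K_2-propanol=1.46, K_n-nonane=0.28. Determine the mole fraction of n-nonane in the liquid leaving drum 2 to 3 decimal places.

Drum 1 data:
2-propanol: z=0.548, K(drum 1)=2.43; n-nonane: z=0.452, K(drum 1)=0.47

x_n-nonane (drum 2) = 0.390

Drum 1:
Material balance + equilibrium reduce to Σ zᵢ(Kᵢ−1)/(1+ψ₁(Kᵢ−1)) = 0.
Feasibility: ΣzᵢKᵢ = 1.544, Σzᵢ/Kᵢ = 1.187 — both > 1, two phases present.
Binary case is linear: z₁(K₁−1)(1+ψ₁(K₂−1)) + z₂(K₂−1)(1+ψ₁(K₁−1)) = 0
⇒ ψ₁ = [z₁(K₁−1)+z₂(K₂−1)] / [−(K₁−1)(K₂−1)] = 0.5441/0.7579 = 0.718
Drum-1 compositions:
  2-propanol: x = 0.270, y = 0.657
  n-nonane: x = 0.730, y = 0.343
Drum-2 feed = drum-1 vapor: z₂ = (0.6571, 0.3429).
Drum 2:
Let ψ₂ = V/F and solve Σ zᵢ(Kᵢ−1)/(1+ψ₂(Kᵢ−1)) = 0.
Check two-phase: ΣzᵢKᵢ = 1.055 > 1 and Σzᵢ/Kᵢ = 1.675 > 1, so g(0) = 0.055 > 0 and g(1) = -0.675 < 0.
Newton–Raphson from ψ₂ = 0.5:
  ψ₂ = 0.500: g = -0.1400, g' = -0.526 → ψ₂ = 0.234
  ψ₂ = 0.234: g = -0.0239, g' = -0.370 → ψ₂ = 0.169
  ψ₂ = 0.169: g = -0.0007, g' = -0.350 → ψ₂ = 0.167
Converged at ψ₂ = 0.167.
  2-propanol: x = 0.610, y = 0.891
  n-nonane: x = 0.390, y = 0.109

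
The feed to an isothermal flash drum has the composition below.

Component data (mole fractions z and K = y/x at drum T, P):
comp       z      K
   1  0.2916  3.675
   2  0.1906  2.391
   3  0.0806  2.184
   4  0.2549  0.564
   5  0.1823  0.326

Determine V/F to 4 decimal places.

Iterate (Newton) starting at V/F = 0.49:
  V/F = 0.4900: g = 0.23083, g' = -0.8294 → V/F = 0.7683
  V/F = 0.7683: g = 0.01150, g' = -0.8065 → V/F = 0.7826
  V/F = 0.7826: g = -0.00006, g' = -0.8155 → V/F = 0.7825
Converged at V/F = 0.7825.

V/F = 0.7825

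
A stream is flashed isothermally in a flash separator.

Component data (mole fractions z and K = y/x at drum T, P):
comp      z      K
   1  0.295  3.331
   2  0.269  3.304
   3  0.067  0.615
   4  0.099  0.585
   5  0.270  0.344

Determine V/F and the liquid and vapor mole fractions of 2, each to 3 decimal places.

V/F = 0.786, x_2 = 0.096, y_2 = 0.316

Iterate (Newton) starting at V/F = 0.62:
  V/F = 0.620: g = 0.1487, g' = -0.888 → V/F = 0.787
  V/F = 0.787: g = -0.0016, g' = -0.935 → V/F = 0.786
Converged at V/F = 0.786.
Compositions from xᵢ = zᵢ/(1+V/F(Kᵢ−1)), yᵢ = Kᵢxᵢ:
  1: x = 0.104, y = 0.347
  2: x = 0.096, y = 0.316
  3: x = 0.096, y = 0.059
  4: x = 0.147, y = 0.086
  5: x = 0.557, y = 0.192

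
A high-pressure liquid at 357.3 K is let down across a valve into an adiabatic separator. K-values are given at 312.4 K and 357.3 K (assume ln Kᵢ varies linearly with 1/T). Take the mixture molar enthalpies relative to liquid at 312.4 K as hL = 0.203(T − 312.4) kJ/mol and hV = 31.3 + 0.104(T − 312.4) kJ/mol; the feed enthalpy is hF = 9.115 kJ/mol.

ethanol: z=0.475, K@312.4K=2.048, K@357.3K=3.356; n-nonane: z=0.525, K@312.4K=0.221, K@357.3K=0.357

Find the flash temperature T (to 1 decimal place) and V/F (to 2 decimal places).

T = 322.5 K, V/F = 0.23

Adiabatic flash: solve Rachford–Rice at each trial T, then check hF = ψ·hV(T) + (1−ψ)·hL(T).
  T = 312.4 K: K = (2.048, 0.221), RR gives ψ = 0.109, H_out = 3.405 kJ/mol
  T = 357.3 K: K = (3.356, 0.357), RR gives ψ = 0.516, H_out = 22.969 kJ/mol
  T = 334.9 K: K = (2.667, 0.286), RR gives ψ = 0.350, H_out = 14.741 kJ/mol
  T = 323.6 K: K = (2.346, 0.252), RR gives ψ = 0.245, H_out = 9.679 kJ/mol
  T = 318.0 K: K = (2.195, 0.236), RR gives ψ = 0.183, H_out = 6.751 kJ/mol
  T = 320.8 K: K = (2.270, 0.244), RR gives ψ = 0.215, H_out = 8.259 kJ/mol
  T = 322.2 K: K = (2.308, 0.248), RR gives ψ = 0.230, H_out = 8.979 kJ/mol
Linear interpolation between T = 322.2 (H_out = 8.979) and T = 323.6 (H_out = 9.679) on hF = 9.115 gives T ≈ 322.5 K, at which ψ = 0.23.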